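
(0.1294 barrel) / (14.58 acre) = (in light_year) 3.686e-23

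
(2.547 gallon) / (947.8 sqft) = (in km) 1.095e-07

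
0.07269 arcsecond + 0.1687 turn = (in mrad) 1060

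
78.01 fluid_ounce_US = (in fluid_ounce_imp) 81.2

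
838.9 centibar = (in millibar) 8389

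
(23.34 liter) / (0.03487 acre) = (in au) 1.106e-15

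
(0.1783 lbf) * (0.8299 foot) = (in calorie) 0.04795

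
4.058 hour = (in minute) 243.5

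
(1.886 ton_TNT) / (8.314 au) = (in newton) 0.006345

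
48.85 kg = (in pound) 107.7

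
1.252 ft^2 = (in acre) 2.874e-05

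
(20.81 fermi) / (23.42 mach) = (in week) 4.315e-24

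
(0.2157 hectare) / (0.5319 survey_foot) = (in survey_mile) 8.267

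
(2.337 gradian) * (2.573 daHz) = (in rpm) 9.02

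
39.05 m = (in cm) 3905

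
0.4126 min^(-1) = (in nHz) 6.877e+06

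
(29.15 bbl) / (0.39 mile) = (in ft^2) 0.07948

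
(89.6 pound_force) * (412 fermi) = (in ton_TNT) 3.925e-20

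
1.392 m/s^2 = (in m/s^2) 1.392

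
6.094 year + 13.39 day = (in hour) 5.37e+04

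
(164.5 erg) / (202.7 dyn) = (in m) 0.008115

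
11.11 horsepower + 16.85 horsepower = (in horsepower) 27.96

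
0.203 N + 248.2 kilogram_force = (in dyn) 2.434e+08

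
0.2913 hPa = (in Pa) 29.13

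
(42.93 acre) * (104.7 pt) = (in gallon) 1.695e+06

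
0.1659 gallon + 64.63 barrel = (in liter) 1.028e+04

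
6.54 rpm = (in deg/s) 39.24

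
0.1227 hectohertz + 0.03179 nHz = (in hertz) 12.27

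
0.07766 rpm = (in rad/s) 0.008133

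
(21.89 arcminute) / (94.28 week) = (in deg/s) 6.398e-09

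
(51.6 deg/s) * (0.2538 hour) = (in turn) 131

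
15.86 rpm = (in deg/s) 95.16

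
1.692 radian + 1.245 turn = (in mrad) 9515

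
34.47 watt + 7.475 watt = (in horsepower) 0.05625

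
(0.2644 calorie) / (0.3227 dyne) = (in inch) 1.35e+07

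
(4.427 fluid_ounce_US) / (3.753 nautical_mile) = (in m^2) 1.884e-08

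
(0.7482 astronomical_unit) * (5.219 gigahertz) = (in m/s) 5.842e+20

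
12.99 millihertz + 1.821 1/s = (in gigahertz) 1.834e-09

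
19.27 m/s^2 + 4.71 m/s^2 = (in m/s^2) 23.98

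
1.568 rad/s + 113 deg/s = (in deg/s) 202.8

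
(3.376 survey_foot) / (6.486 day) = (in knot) 3.569e-06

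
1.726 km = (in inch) 6.795e+04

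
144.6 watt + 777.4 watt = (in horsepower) 1.236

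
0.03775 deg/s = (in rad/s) 0.0006589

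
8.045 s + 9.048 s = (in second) 17.09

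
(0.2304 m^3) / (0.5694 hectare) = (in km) 4.046e-08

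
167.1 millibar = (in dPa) 1.671e+05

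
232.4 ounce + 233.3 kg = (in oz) 8462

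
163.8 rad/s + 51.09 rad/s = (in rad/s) 214.9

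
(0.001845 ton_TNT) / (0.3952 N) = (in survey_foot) 6.408e+07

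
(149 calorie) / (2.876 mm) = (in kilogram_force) 2.21e+04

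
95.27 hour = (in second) 3.43e+05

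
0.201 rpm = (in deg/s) 1.206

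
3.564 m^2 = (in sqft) 38.36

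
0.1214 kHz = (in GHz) 1.214e-07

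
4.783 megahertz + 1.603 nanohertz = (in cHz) 4.783e+08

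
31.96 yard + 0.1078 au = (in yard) 1.764e+10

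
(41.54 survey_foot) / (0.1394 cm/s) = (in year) 0.000288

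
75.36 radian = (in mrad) 7.536e+04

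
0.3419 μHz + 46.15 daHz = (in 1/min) 2.769e+04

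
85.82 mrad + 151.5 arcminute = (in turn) 0.02067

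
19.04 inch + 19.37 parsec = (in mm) 5.977e+20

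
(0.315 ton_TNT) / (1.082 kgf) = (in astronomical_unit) 0.0008303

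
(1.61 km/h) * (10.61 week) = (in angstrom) 2.87e+16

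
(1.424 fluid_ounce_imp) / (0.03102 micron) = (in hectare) 0.1304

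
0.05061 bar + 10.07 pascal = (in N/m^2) 5071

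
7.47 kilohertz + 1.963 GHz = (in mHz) 1.963e+12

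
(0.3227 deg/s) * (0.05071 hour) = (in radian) 1.028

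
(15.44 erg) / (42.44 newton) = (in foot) 1.194e-07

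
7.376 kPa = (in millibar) 73.76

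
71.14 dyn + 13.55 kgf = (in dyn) 1.329e+07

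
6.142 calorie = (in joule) 25.7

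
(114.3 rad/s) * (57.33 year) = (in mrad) 2.066e+14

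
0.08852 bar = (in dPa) 8.852e+04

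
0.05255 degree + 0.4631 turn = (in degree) 166.8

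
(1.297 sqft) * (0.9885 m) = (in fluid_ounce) 4028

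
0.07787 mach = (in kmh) 95.45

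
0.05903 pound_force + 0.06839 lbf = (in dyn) 5.668e+04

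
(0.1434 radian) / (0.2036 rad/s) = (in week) 1.165e-06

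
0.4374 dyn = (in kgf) 4.46e-07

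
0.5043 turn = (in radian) 3.169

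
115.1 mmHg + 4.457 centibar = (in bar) 0.198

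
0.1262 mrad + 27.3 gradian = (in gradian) 27.31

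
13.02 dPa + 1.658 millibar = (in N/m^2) 167.1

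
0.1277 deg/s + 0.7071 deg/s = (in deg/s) 0.8348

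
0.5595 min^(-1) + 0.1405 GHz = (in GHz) 0.1405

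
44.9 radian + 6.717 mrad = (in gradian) 2859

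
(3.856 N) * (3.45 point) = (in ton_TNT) 1.122e-12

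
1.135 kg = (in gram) 1135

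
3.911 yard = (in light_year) 3.78e-16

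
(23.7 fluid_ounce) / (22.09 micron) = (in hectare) 0.003173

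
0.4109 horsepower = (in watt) 306.4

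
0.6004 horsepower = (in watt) 447.7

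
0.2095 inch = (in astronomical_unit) 3.557e-14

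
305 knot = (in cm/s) 1.569e+04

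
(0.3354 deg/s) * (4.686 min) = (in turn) 0.2619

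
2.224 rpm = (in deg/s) 13.34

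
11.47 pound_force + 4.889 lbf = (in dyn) 7.277e+06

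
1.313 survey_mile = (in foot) 6933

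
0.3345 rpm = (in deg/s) 2.007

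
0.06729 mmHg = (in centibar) 0.008971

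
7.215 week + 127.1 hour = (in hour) 1339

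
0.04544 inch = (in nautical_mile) 6.232e-07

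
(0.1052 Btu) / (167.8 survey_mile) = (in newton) 0.000411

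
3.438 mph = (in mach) 0.004514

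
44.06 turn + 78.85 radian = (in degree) 2.038e+04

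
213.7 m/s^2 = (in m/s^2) 213.7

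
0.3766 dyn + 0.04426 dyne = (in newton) 4.209e-06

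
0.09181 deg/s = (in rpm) 0.0153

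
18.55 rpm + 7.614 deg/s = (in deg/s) 118.9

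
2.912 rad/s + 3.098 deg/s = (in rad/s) 2.966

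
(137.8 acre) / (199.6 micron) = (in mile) 1.736e+06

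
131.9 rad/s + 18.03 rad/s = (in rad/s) 149.9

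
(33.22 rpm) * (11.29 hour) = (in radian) 1.414e+05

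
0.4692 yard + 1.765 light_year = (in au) 1.116e+05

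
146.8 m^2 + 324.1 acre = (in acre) 324.1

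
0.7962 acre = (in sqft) 3.468e+04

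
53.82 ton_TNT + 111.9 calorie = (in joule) 2.252e+11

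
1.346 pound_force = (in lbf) 1.346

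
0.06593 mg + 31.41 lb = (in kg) 14.25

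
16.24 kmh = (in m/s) 4.511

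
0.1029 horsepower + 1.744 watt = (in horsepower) 0.1052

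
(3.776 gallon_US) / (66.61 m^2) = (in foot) 0.000704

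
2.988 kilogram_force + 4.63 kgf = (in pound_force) 16.79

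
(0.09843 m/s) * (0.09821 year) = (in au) 2.038e-06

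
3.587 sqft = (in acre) 8.235e-05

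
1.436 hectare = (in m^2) 1.436e+04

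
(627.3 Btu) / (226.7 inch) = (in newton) 1.149e+05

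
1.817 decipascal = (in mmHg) 0.001363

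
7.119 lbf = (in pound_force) 7.119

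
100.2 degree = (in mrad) 1749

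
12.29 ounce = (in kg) 0.3484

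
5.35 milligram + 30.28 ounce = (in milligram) 8.584e+05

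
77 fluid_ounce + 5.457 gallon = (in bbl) 0.1443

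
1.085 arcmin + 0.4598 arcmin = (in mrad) 0.4494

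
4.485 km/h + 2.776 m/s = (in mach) 0.01181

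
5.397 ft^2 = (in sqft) 5.397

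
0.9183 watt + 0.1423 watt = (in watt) 1.061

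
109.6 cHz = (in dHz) 10.96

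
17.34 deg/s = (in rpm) 2.89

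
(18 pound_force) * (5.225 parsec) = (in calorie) 3.085e+18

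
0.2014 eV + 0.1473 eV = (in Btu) 5.295e-23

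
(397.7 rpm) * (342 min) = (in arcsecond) 1.763e+11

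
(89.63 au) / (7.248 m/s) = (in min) 3.083e+10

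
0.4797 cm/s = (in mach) 1.409e-05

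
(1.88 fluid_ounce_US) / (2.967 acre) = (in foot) 1.519e-08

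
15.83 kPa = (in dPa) 1.583e+05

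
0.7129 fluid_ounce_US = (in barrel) 0.0001326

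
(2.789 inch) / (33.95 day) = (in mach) 7.093e-11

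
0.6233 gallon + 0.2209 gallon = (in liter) 3.196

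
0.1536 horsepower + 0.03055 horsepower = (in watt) 137.3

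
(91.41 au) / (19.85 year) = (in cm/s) 2.184e+06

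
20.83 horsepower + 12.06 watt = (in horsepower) 20.85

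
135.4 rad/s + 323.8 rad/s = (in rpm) 4385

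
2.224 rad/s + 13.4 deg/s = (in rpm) 23.47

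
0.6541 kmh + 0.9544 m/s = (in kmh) 4.09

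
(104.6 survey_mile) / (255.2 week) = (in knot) 0.00212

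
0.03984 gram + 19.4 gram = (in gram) 19.44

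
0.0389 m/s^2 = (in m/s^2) 0.0389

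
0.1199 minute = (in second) 7.194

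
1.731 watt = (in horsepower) 0.002321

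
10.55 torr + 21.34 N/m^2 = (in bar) 0.01428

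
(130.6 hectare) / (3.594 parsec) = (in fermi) 1.178e+04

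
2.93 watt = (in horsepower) 0.003929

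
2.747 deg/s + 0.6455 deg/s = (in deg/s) 3.392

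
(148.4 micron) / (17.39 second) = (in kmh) 3.072e-05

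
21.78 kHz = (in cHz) 2.178e+06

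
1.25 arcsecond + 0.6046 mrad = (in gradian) 0.03888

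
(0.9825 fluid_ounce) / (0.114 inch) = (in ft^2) 0.108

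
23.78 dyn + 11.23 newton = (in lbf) 2.525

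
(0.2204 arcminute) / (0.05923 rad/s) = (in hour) 3.007e-07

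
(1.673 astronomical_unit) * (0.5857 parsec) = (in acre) 1.118e+24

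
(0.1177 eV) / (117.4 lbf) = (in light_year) 3.817e-39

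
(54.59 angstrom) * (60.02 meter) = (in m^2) 3.276e-07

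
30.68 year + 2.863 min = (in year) 30.68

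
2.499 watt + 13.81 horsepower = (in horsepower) 13.81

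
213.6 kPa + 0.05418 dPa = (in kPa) 213.6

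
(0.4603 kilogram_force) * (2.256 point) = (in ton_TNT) 8.586e-13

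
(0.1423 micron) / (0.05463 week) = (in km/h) 1.55e-11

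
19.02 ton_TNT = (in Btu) 7.543e+07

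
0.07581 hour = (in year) 8.654e-06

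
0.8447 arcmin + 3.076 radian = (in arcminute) 1.058e+04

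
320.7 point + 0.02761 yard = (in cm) 13.84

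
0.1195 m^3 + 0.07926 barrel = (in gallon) 34.9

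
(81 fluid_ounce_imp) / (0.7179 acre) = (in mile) 4.922e-10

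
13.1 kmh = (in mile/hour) 8.14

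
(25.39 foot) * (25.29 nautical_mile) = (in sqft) 3.902e+06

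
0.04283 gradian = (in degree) 0.03855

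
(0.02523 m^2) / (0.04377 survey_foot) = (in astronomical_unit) 1.264e-11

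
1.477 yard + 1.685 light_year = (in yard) 1.743e+16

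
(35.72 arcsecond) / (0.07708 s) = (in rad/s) 0.002247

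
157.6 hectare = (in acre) 389.4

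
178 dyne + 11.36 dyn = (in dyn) 189.4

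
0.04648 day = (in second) 4016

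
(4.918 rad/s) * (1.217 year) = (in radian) 1.887e+08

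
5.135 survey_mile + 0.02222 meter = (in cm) 8.264e+05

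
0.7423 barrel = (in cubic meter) 0.118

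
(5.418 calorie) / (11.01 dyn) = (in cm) 2.059e+07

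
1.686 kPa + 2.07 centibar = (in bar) 0.03756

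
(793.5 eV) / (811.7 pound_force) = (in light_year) 3.722e-36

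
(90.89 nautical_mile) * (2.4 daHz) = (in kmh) 1.454e+07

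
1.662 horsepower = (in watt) 1239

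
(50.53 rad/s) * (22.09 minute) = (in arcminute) 2.302e+08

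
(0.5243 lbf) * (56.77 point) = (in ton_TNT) 1.116e-11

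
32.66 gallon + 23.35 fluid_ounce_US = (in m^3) 0.1243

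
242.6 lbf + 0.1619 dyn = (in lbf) 242.6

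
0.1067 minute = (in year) 2.03e-07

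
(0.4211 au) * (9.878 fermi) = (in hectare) 6.223e-08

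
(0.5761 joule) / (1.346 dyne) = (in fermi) 4.28e+19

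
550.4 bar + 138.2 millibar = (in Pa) 5.505e+07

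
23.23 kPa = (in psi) 3.369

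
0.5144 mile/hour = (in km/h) 0.8278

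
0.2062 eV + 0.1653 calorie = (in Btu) 0.0006555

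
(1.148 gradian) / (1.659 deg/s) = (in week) 1.03e-06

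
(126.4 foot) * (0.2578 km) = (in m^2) 9932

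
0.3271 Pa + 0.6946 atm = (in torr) 527.9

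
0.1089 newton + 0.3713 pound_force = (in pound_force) 0.3958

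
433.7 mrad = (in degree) 24.85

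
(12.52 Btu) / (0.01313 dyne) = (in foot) 3.301e+11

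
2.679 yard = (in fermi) 2.45e+15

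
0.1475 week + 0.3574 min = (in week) 0.1475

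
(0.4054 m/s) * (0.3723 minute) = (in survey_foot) 29.71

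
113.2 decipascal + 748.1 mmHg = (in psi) 14.47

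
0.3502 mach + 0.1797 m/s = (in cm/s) 1.194e+04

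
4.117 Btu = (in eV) 2.711e+22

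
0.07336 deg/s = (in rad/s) 0.00128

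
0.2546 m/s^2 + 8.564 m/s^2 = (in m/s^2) 8.819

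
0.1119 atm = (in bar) 0.1134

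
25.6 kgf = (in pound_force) 56.44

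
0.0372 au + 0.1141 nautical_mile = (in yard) 6.086e+09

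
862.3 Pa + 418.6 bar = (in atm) 413.1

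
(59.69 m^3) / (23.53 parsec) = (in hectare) 8.221e-21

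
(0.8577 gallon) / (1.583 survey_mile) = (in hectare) 1.274e-10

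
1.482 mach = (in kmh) 1817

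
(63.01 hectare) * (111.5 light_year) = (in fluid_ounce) 2.248e+28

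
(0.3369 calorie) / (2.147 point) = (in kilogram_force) 189.8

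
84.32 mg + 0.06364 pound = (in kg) 0.02895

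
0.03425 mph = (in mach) 4.497e-05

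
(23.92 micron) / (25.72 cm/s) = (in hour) 2.583e-08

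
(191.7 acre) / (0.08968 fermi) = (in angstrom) 8.651e+31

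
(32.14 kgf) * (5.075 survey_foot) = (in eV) 3.043e+21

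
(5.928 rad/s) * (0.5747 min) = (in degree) 1.171e+04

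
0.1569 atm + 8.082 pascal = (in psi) 2.307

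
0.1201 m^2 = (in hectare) 1.201e-05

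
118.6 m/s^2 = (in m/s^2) 118.6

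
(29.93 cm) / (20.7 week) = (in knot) 4.647e-08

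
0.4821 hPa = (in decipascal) 482.1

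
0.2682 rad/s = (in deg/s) 15.37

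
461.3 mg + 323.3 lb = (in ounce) 5173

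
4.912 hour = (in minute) 294.7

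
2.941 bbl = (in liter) 467.6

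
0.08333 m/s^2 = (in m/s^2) 0.08333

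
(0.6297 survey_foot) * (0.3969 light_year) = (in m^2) 7.207e+14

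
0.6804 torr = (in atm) 0.0008953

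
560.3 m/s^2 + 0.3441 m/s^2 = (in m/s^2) 560.6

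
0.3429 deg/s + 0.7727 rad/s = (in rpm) 7.436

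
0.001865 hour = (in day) 7.771e-05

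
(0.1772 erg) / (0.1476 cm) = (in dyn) 1.201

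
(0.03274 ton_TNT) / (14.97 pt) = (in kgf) 2.645e+09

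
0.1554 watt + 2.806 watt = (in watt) 2.961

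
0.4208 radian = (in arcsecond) 8.68e+04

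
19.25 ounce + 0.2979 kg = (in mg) 8.436e+05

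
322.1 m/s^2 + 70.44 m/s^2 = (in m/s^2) 392.5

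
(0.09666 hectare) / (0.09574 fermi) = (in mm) 1.01e+22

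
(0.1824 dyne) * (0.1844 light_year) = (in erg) 3.182e+16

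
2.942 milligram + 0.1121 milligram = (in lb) 6.733e-06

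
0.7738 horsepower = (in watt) 577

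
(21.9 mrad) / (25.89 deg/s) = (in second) 0.04847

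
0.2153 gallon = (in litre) 0.815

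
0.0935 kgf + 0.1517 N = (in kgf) 0.109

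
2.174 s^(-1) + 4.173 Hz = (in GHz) 6.347e-09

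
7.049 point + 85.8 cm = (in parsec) 2.789e-17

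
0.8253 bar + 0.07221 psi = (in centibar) 83.03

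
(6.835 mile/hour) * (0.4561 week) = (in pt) 2.389e+09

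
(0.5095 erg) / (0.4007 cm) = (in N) 1.272e-05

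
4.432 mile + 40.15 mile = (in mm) 7.175e+07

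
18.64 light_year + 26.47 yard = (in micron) 1.763e+23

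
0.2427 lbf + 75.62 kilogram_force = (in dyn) 7.427e+07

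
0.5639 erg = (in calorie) 1.348e-08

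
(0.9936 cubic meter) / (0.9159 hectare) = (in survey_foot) 0.0003559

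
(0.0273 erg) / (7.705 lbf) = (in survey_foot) 2.613e-10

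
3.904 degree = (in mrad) 68.14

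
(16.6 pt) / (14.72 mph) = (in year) 2.822e-11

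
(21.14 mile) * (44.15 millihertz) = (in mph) 3360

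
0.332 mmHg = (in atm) 0.0004368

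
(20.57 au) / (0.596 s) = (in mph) 1.155e+13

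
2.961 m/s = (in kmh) 10.66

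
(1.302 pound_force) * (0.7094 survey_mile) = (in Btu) 6.267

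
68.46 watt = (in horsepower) 0.09181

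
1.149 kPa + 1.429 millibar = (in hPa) 12.92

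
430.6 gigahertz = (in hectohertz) 4.306e+09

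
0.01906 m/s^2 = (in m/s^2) 0.01906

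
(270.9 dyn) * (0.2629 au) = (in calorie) 2.546e+07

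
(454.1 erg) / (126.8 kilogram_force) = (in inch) 1.438e-06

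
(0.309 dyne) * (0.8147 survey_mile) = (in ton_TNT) 9.683e-13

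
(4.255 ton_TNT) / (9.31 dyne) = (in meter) 1.912e+14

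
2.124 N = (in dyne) 2.124e+05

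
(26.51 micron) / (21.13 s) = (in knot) 2.439e-06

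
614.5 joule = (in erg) 6.145e+09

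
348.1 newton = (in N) 348.1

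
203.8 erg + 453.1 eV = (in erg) 203.8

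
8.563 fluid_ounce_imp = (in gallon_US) 0.06427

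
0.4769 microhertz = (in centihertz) 4.769e-05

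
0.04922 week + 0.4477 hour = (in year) 0.0009951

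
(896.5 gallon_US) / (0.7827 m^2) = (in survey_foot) 14.22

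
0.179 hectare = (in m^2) 1790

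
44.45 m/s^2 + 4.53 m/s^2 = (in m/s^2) 48.98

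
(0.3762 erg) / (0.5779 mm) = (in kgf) 6.638e-06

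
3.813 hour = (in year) 0.0004353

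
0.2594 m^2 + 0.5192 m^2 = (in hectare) 7.786e-05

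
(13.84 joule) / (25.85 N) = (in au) 3.579e-12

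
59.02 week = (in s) 3.57e+07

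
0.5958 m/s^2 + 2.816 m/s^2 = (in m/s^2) 3.412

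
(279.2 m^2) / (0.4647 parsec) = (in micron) 1.947e-08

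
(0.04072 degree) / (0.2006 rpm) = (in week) 5.594e-08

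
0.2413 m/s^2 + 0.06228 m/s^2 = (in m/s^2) 0.3036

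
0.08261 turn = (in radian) 0.5191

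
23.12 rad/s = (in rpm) 220.8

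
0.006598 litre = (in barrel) 4.15e-05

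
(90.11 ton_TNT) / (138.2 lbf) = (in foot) 2.012e+09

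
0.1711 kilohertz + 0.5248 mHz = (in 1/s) 171.1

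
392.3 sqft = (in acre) 0.009006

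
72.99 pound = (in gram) 3.311e+04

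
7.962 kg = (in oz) 280.9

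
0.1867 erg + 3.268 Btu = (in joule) 3448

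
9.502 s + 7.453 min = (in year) 1.448e-05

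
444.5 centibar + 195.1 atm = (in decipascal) 2.021e+08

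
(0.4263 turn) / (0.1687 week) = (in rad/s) 2.625e-05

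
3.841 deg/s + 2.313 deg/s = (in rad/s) 0.1074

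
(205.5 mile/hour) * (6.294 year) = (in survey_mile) 1.133e+07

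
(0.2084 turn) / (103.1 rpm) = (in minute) 0.002021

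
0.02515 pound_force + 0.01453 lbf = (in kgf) 0.018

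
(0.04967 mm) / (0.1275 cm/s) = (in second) 0.03896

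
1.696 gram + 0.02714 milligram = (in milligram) 1696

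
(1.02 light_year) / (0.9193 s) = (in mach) 3.083e+13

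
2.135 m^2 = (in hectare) 0.0002135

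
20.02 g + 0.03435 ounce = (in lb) 0.04628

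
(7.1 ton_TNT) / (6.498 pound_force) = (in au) 0.00687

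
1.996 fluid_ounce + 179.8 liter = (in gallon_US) 47.51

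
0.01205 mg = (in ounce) 4.251e-07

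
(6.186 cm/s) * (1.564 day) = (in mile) 5.194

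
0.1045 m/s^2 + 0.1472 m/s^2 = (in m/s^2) 0.2517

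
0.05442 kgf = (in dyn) 5.337e+04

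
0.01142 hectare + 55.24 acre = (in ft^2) 2.407e+06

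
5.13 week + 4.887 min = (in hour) 861.9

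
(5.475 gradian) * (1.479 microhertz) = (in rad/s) 1.272e-07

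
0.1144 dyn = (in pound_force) 2.572e-07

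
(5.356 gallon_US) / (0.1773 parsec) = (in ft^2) 3.989e-17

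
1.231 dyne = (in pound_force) 2.767e-06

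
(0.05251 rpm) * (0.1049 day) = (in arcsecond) 1.028e+07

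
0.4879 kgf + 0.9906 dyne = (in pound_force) 1.076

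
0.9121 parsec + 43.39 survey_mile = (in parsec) 0.9121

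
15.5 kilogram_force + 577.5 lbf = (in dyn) 2.721e+08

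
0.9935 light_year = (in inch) 3.7e+17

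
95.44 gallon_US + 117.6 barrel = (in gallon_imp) 4192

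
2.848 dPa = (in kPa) 0.0002848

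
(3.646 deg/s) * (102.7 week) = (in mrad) 3.953e+09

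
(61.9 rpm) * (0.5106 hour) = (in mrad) 1.192e+07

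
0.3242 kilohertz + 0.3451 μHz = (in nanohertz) 3.242e+11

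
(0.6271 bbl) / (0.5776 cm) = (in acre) 0.004265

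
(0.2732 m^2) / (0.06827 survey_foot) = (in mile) 0.008158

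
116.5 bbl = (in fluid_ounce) 6.263e+05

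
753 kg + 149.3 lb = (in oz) 2.895e+04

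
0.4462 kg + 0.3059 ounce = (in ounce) 16.05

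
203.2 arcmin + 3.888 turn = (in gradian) 1559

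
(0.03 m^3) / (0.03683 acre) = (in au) 1.345e-15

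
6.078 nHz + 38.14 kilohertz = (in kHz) 38.14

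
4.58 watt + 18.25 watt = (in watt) 22.83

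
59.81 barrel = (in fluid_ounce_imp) 3.347e+05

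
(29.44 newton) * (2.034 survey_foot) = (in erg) 1.825e+08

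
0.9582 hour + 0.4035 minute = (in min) 57.9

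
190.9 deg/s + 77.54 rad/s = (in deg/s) 4634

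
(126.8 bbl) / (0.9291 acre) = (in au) 3.584e-14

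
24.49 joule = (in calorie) 5.853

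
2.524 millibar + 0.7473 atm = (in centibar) 75.97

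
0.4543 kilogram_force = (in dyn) 4.455e+05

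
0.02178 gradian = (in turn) 5.445e-05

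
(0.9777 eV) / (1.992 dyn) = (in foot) 2.58e-14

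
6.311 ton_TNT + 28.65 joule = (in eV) 1.648e+29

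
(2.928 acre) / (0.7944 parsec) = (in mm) 4.834e-10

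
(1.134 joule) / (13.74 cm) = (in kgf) 0.8416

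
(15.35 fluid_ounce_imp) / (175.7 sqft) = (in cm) 0.002672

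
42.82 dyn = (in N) 0.0004282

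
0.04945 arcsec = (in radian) 2.397e-07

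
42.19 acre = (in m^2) 1.707e+05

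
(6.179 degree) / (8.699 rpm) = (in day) 1.37e-06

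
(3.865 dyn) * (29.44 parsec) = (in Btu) 3.328e+10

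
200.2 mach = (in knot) 1.325e+05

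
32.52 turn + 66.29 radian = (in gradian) 1.723e+04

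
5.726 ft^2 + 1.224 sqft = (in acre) 0.0001596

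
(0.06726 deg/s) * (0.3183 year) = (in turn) 1875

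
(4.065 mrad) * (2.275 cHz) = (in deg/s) 0.005299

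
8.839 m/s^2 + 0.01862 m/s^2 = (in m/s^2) 8.858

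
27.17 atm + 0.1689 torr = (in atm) 27.17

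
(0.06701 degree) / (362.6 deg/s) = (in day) 2.139e-09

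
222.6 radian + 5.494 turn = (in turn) 40.92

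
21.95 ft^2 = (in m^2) 2.039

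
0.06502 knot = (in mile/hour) 0.07482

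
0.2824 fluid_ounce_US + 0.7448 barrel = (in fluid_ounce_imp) 4168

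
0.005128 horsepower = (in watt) 3.824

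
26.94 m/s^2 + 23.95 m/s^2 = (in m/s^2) 50.89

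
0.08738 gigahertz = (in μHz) 8.738e+13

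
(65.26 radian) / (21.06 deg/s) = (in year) 5.63e-06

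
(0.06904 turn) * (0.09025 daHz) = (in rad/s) 0.3915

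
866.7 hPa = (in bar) 0.8667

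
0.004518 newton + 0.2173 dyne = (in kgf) 0.0004609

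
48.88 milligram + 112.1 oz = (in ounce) 112.1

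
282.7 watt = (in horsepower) 0.3791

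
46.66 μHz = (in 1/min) 0.0028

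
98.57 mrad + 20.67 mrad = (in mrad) 119.2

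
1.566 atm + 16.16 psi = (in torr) 2026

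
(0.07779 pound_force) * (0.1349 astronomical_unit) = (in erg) 6.983e+16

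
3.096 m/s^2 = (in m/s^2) 3.096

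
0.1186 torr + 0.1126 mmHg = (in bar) 0.0003082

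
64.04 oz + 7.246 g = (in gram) 1823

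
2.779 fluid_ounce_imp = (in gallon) 0.02086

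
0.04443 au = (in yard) 7.269e+09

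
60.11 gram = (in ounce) 2.12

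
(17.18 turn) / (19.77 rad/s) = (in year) 1.731e-07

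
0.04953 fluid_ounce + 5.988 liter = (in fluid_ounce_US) 202.5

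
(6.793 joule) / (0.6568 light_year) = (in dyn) 1.093e-10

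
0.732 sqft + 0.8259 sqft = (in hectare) 1.447e-05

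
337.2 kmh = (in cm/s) 9367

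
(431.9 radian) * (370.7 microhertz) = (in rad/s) 0.1601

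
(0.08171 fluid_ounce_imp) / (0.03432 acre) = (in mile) 1.039e-11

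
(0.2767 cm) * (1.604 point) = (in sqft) 1.685e-05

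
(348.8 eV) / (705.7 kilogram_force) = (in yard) 8.831e-21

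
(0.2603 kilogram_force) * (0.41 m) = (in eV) 6.532e+18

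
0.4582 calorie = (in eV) 1.197e+19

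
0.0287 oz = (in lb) 0.001794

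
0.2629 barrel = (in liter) 41.8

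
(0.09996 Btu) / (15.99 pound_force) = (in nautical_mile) 0.0008006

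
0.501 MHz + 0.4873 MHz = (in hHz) 9883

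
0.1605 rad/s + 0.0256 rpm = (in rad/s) 0.1632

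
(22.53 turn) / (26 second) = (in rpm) 51.99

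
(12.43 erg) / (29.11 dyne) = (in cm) 0.427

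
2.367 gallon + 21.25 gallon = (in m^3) 0.0894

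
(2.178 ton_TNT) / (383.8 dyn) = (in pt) 6.73e+15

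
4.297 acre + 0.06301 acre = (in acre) 4.36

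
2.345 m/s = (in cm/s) 234.5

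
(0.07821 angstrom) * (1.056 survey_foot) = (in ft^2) 2.71e-11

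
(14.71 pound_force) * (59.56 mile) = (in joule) 6.272e+06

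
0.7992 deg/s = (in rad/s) 0.01395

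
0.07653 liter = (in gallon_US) 0.02022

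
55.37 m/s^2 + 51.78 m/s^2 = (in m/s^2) 107.2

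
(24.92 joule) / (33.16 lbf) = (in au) 1.129e-12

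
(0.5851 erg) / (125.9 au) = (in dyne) 3.107e-16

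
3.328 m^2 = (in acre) 0.0008224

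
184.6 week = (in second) 1.116e+08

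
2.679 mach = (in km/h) 3284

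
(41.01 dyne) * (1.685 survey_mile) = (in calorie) 0.2658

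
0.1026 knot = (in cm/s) 5.278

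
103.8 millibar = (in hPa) 103.8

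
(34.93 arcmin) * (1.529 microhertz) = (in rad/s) 1.554e-08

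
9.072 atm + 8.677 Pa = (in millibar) 9192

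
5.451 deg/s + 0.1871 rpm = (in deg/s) 6.574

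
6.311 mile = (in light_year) 1.074e-12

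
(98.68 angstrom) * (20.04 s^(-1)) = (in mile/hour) 4.424e-07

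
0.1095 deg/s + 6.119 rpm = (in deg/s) 36.82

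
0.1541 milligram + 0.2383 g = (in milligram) 238.5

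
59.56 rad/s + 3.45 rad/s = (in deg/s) 3610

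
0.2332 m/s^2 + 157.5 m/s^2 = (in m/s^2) 157.7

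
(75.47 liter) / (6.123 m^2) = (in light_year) 1.303e-18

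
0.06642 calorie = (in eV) 1.735e+18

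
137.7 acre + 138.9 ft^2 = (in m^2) 5.573e+05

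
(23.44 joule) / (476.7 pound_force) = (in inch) 0.4352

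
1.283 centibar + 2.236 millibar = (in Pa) 1507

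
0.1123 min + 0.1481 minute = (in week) 2.583e-05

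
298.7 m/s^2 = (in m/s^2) 298.7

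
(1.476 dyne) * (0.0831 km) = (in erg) 1.227e+04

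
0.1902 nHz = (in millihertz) 1.902e-07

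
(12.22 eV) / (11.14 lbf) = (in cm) 3.951e-18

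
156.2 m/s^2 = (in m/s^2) 156.2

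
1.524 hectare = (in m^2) 1.524e+04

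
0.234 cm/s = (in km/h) 0.008424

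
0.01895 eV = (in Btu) 2.878e-24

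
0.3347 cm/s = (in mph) 0.007487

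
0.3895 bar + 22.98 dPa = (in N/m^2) 3.895e+04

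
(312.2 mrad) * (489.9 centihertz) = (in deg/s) 87.63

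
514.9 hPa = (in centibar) 51.49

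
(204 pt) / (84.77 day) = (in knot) 1.91e-08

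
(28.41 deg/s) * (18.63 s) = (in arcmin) 3.176e+04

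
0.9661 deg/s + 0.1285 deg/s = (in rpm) 0.1824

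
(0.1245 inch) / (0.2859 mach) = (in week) 5.371e-11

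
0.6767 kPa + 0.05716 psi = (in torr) 8.032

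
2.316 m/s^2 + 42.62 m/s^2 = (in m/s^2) 44.94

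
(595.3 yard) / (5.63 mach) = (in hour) 7.888e-05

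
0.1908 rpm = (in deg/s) 1.145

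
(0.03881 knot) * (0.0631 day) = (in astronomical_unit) 7.276e-10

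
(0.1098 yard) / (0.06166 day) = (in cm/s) 0.001885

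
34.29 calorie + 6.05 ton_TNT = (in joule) 2.531e+10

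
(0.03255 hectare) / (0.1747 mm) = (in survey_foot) 6.113e+06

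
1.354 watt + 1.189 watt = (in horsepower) 0.00341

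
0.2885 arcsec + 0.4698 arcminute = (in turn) 2.197e-05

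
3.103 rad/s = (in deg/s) 177.8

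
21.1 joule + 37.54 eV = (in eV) 1.317e+20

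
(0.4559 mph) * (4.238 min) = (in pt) 1.469e+05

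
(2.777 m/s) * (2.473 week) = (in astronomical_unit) 2.776e-05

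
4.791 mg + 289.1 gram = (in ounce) 10.2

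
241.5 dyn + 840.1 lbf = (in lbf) 840.1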